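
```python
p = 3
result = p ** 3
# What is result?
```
Trace:
  p=3
  p=3, result=27

Final answer: 27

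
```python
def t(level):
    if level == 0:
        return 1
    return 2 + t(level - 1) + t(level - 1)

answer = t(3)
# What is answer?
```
Call trace (a repeated sub-call is expanded the first time; later identical calls just restate its return value):
t(level=3)
  t(level=2)
    t(level=1)
      t(level=0)
      -> return 1
      t(level=0)
      -> return 1
    -> return 4
    t(level=1) -> return 4  (same call as traced above)
  -> return 10
  t(level=2) -> return 10  (same call as traced above)
-> return 22

Final answer: 22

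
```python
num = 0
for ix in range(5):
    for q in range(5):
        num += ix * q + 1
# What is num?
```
Trace:
  num=0
  num=1, ix=0, q=0
  num=2, ix=0, q=1
  num=3, ix=0, q=2
  num=4, ix=0, q=3
  num=5, ix=0, q=4
  num=6, ix=1, q=0
  num=8, ix=1, q=1
  num=11, ix=1, q=2
  num=15, ix=1, q=3
  num=20, ix=1, q=4
  num=21, ix=2, q=0
  num=24, ix=2, q=1
  num=29, ix=2, q=2
  num=36, ix=2, q=3
  num=45, ix=2, q=4
  num=46, ix=3, q=0
  num=50, ix=3, q=1
  num=57, ix=3, q=2
  num=67, ix=3, q=3
  num=80, ix=3, q=4
  num=81, ix=4, q=0
  num=86, ix=4, q=1
  num=95, ix=4, q=2
  num=108, ix=4, q=3
  num=125, ix=4, q=4

Final answer: 125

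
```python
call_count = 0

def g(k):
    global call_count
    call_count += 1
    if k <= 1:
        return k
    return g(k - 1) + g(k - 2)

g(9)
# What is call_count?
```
Call trace (a repeated sub-call is expanded the first time; later identical calls just restate its return value):
g(k=9)
  g(k=8)
    g(k=7)
      g(k=6)
        g(k=5)
          g(k=4)
            g(k=3)
              g(k=2)
                g(k=1)
                -> return 1
                g(k=0)
                -> return 0
              -> return 1
              g(k=1)
              -> return 1
            -> return 2
            g(k=2) -> return 1  (same call as traced above)
          -> return 3
          g(k=3) -> return 2  (same call as traced above)
        -> return 5
        g(k=4) -> return 3  (same call as traced above)
      -> return 8
      g(k=5) -> return 5  (same call as traced above)
    -> return 13
    g(k=6) -> return 8  (same call as traced above)
  -> return 21
  g(k=7) -> return 13  (same call as traced above)
-> return 34

call_count is incremented once per call, so count the calls in each subtree. Let C(k) = number of calls made by g(k).
C(0) = C(1) = 1 (base case, no recursion); C(k) = 1 + C(k - 1) + C(k - 2) otherwise.
C(2) = 1 + C(1) + C(0) = 1 + 1 + 1 = 3
C(3) = 1 + C(2) + C(1) = 1 + 3 + 1 = 5
C(4) = 1 + C(3) + C(2) = 1 + 5 + 3 = 9
C(5) = 1 + C(4) + C(3) = 1 + 9 + 5 = 15
C(6) = 1 + C(5) + C(4) = 1 + 15 + 9 = 25
C(7) = 1 + C(6) + C(5) = 1 + 25 + 15 = 41
C(8) = 1 + C(7) + C(6) = 1 + 41 + 25 = 67
C(9) = 1 + C(8) + C(7) = 1 + 67 + 41 = 109
call_count = C(9) = 109

Final answer: 109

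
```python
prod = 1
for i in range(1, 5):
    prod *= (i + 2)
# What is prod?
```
Trace:
  prod=1
  prod=3, i=1
  prod=12, i=2
  prod=60, i=3
  prod=360, i=4

Final answer: 360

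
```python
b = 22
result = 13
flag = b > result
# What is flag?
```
Trace:
  b=22
  b=22, result=13
  b=22, result=13, flag=True

Final answer: True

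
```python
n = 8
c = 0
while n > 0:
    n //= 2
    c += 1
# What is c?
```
Trace:
  n=8
  n=8, c=0
  n=4, c=1
  n=2, c=2
  n=1, c=3
  n=0, c=4

Final answer: 4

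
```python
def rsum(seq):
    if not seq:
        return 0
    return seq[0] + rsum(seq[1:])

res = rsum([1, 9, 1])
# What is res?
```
Call trace:
rsum(seq=[1, 9, 1])
  rsum(seq=[9, 1])
    rsum(seq=[1])
      rsum(seq=[])
      -> return 0
    -> return 1
  -> return 10
-> return 11

Final answer: 11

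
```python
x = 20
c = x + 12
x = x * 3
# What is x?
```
Trace:
  x=20
  x=20, c=32
  x=60, c=32

Final answer: 60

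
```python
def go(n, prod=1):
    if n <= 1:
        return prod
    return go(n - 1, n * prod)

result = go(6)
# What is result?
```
Call trace:
go(n=6, prod=1)
  go(n=5, prod=6)
    go(n=4, prod=30)
      go(n=3, prod=120)
        go(n=2, prod=360)
          go(n=1, prod=720)
          -> return 720
        -> return 720
      -> return 720
    -> return 720
  -> return 720
-> return 720

Final answer: 720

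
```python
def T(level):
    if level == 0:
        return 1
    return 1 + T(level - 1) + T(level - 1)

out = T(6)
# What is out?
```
Call trace (a repeated sub-call is expanded the first time; later identical calls just restate its return value):
T(level=6)
  T(level=5)
    T(level=4)
      T(level=3)
        T(level=2)
          T(level=1)
            T(level=0)
            -> return 1
            T(level=0)
            -> return 1
          -> return 3
          T(level=1) -> return 3  (same call as traced above)
        -> return 7
        T(level=2) -> return 7  (same call as traced above)
      -> return 15
      T(level=3) -> return 15  (same call as traced above)
    -> return 31
    T(level=4) -> return 31  (same call as traced above)
  -> return 63
  T(level=5) -> return 63  (same call as traced above)
-> return 127

Final answer: 127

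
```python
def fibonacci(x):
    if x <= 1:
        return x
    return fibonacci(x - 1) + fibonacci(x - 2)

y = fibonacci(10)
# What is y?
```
Call trace (a repeated sub-call is expanded the first time; later identical calls just restate its return value):
fibonacci(x=10)
  fibonacci(x=9)
    fibonacci(x=8)
      fibonacci(x=7)
        fibonacci(x=6)
          fibonacci(x=5)
            fibonacci(x=4)
              fibonacci(x=3)
                fibonacci(x=2)
                  fibonacci(x=1)
                  -> return 1
                  fibonacci(x=0)
                  -> return 0
                -> return 1
                fibonacci(x=1)
                -> return 1
              -> return 2
              fibonacci(x=2) -> return 1  (same call as traced above)
            -> return 3
            fibonacci(x=3) -> return 2  (same call as traced above)
          -> return 5
          fibonacci(x=4) -> return 3  (same call as traced above)
        -> return 8
        fibonacci(x=5) -> return 5  (same call as traced above)
      -> return 13
      fibonacci(x=6) -> return 8  (same call as traced above)
    -> return 21
    fibonacci(x=7) -> return 13  (same call as traced above)
  -> return 34
  fibonacci(x=8) -> return 21  (same call as traced above)
-> return 55

Final answer: 55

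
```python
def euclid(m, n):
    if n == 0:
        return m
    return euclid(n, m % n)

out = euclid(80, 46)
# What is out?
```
Call trace:
euclid(m=80, n=46)
  euclid(m=46, n=34)
    euclid(m=34, n=12)
      euclid(m=12, n=10)
        euclid(m=10, n=2)
          euclid(m=2, n=0)
          -> return 2
        -> return 2
      -> return 2
    -> return 2
  -> return 2
-> return 2

Final answer: 2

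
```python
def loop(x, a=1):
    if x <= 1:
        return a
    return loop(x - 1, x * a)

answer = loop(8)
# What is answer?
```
Call trace:
loop(x=8, a=1)
  loop(x=7, a=8)
    loop(x=6, a=56)
      loop(x=5, a=336)
        loop(x=4, a=1680)
          loop(x=3, a=6720)
            loop(x=2, a=20160)
              loop(x=1, a=40320)
              -> return 40320
            -> return 40320
          -> return 40320
        -> return 40320
      -> return 40320
    -> return 40320
  -> return 40320
-> return 40320

Final answer: 40320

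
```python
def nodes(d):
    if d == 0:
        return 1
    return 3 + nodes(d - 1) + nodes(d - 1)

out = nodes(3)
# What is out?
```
Call trace (a repeated sub-call is expanded the first time; later identical calls just restate its return value):
nodes(d=3)
  nodes(d=2)
    nodes(d=1)
      nodes(d=0)
      -> return 1
      nodes(d=0)
      -> return 1
    -> return 5
    nodes(d=1) -> return 5  (same call as traced above)
  -> return 13
  nodes(d=2) -> return 13  (same call as traced above)
-> return 29

Final answer: 29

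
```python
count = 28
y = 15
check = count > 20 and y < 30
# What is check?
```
Trace:
  count=28
  count=28, y=15
  count=28, y=15, check=True

Final answer: True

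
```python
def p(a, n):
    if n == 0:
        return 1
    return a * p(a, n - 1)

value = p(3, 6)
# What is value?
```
Call trace:
p(a=3, n=6)
  p(a=3, n=5)
    p(a=3, n=4)
      p(a=3, n=3)
        p(a=3, n=2)
          p(a=3, n=1)
            p(a=3, n=0)
            -> return 1
          -> return 3
        -> return 9
      -> return 27
    -> return 81
  -> return 243
-> return 729

Final answer: 729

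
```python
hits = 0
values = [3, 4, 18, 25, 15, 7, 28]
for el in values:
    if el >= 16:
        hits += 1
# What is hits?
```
Trace:
  hits=0
  hits=0, el=3
  hits=0, el=4
  hits=1, el=18
  hits=2, el=25
  hits=2, el=15
  hits=2, el=7
  hits=3, el=28

Final answer: 3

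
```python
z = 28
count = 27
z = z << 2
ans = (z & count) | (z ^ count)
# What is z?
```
Trace:
  z=28
  z=28, count=27
  z=112, count=27
  z=112, count=27, ans=123

Final answer: 112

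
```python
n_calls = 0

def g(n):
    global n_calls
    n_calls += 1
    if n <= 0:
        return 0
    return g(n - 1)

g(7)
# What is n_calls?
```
Call trace:
g(n=7)
  g(n=6)
    g(n=5)
      g(n=4)
        g(n=3)
          g(n=2)
            g(n=1)
              g(n=0)
              -> return 0
            -> return 0
          -> return 0
        -> return 0
      -> return 0
    -> return 0
  -> return 0
-> return 0

n_calls is incremented once per call. g is entered once for each n = 7, 6, 5, 4, 3, 2, 1, 0 (the n <= 0 call returns without recursing), i.e. 7 + 1 calls.
n_calls = 8

Final answer: 8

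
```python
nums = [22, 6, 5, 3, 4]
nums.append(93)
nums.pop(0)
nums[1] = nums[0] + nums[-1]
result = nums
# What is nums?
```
Trace:
  nums=[22, 6, 5, 3, 4]
  nums=[22, 6, 5, 3, 4, 93]
  nums=[6, 5, 3, 4, 93]
  nums=[6, 99, 3, 4, 93]
  nums=[6, 99, 3, 4, 93], result=[6, 99, 3, 4, 93]

Final answer: [6, 99, 3, 4, 93]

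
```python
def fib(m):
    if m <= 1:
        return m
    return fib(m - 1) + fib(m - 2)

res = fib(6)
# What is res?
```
Call trace (a repeated sub-call is expanded the first time; later identical calls just restate its return value):
fib(m=6)
  fib(m=5)
    fib(m=4)
      fib(m=3)
        fib(m=2)
          fib(m=1)
          -> return 1
          fib(m=0)
          -> return 0
        -> return 1
        fib(m=1)
        -> return 1
      -> return 2
      fib(m=2) -> return 1  (same call as traced above)
    -> return 3
    fib(m=3) -> return 2  (same call as traced above)
  -> return 5
  fib(m=4) -> return 3  (same call as traced above)
-> return 8

Final answer: 8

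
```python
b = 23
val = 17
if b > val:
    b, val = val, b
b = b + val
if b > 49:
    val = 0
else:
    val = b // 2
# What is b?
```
Trace:
  b=23
  b=23, val=17
  b=17, val=23
  b=40, val=23
  b=40, val=20

Final answer: 40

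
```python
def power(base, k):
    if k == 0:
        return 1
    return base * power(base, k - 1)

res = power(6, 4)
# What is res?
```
Call trace:
power(base=6, k=4)
  power(base=6, k=3)
    power(base=6, k=2)
      power(base=6, k=1)
        power(base=6, k=0)
        -> return 1
      -> return 6
    -> return 36
  -> return 216
-> return 1296

Final answer: 1296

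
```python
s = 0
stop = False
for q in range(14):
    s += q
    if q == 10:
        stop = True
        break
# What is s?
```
Trace:
  s=0
  s=0, stop=False
  s=0, stop=False, q=0
  s=1, stop=False, q=1
  s=3, stop=False, q=2
  s=6, stop=False, q=3
  s=10, stop=False, q=4
  s=15, stop=False, q=5
  s=21, stop=False, q=6
  s=28, stop=False, q=7
  s=36, stop=False, q=8
  s=45, stop=False, q=9
  s=55, stop=True, q=10

Final answer: 55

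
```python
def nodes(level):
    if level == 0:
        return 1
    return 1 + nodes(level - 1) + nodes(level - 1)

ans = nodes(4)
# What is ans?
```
Call trace (a repeated sub-call is expanded the first time; later identical calls just restate its return value):
nodes(level=4)
  nodes(level=3)
    nodes(level=2)
      nodes(level=1)
        nodes(level=0)
        -> return 1
        nodes(level=0)
        -> return 1
      -> return 3
      nodes(level=1) -> return 3  (same call as traced above)
    -> return 7
    nodes(level=2) -> return 7  (same call as traced above)
  -> return 15
  nodes(level=3) -> return 15  (same call as traced above)
-> return 31

Final answer: 31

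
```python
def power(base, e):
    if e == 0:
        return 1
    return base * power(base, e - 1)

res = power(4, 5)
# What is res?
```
Call trace:
power(base=4, e=5)
  power(base=4, e=4)
    power(base=4, e=3)
      power(base=4, e=2)
        power(base=4, e=1)
          power(base=4, e=0)
          -> return 1
        -> return 4
      -> return 16
    -> return 64
  -> return 256
-> return 1024

Final answer: 1024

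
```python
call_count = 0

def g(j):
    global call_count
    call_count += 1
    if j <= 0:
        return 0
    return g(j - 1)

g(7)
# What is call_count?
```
Call trace:
g(j=7)
  g(j=6)
    g(j=5)
      g(j=4)
        g(j=3)
          g(j=2)
            g(j=1)
              g(j=0)
              -> return 0
            -> return 0
          -> return 0
        -> return 0
      -> return 0
    -> return 0
  -> return 0
-> return 0

call_count is incremented once per call. g is entered once for each j = 7, 6, 5, 4, 3, 2, 1, 0 (the j <= 0 call returns without recursing), i.e. 7 + 1 calls.
call_count = 8

Final answer: 8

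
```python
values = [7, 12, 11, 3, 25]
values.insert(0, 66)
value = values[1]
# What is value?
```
Trace:
  values=[7, 12, 11, 3, 25]
  values=[66, 7, 12, 11, 3, 25]
  values=[66, 7, 12, 11, 3, 25], value=7

Final answer: 7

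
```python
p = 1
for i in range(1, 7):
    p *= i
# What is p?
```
Trace:
  p=1
  p=1, i=1
  p=2, i=2
  p=6, i=3
  p=24, i=4
  p=120, i=5
  p=720, i=6

Final answer: 720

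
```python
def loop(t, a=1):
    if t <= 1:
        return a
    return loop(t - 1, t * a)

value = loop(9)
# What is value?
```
Call trace:
loop(t=9, a=1)
  loop(t=8, a=9)
    loop(t=7, a=72)
      loop(t=6, a=504)
        loop(t=5, a=3024)
          loop(t=4, a=15120)
            loop(t=3, a=60480)
              loop(t=2, a=181440)
                loop(t=1, a=362880)
                -> return 362880
              -> return 362880
            -> return 362880
          -> return 362880
        -> return 362880
      -> return 362880
    -> return 362880
  -> return 362880
-> return 362880

Final answer: 362880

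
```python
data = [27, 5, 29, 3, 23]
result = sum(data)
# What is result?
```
Trace:
  data=[27, 5, 29, 3, 23]
  data=[27, 5, 29, 3, 23], result=87

Final answer: 87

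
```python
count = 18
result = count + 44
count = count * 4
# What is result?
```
Trace:
  count=18
  count=18, result=62
  count=72, result=62

Final answer: 62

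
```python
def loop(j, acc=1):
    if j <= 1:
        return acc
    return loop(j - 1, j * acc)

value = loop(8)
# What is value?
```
Call trace:
loop(j=8, acc=1)
  loop(j=7, acc=8)
    loop(j=6, acc=56)
      loop(j=5, acc=336)
        loop(j=4, acc=1680)
          loop(j=3, acc=6720)
            loop(j=2, acc=20160)
              loop(j=1, acc=40320)
              -> return 40320
            -> return 40320
          -> return 40320
        -> return 40320
      -> return 40320
    -> return 40320
  -> return 40320
-> return 40320

Final answer: 40320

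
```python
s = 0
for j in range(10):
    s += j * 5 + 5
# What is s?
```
Trace:
  s=0
  s=5, j=0
  s=15, j=1
  s=30, j=2
  s=50, j=3
  s=75, j=4
  s=105, j=5
  s=140, j=6
  s=180, j=7
  s=225, j=8
  s=275, j=9

Final answer: 275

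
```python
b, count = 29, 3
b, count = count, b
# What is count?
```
Trace:
  b=29, count=3
  b=3, count=29

Final answer: 29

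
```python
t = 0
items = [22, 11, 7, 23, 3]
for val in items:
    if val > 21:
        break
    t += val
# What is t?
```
Trace:
  t=0
  t=0, val=22

Final answer: 0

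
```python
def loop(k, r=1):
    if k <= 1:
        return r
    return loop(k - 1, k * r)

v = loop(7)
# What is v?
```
Call trace:
loop(k=7, r=1)
  loop(k=6, r=7)
    loop(k=5, r=42)
      loop(k=4, r=210)
        loop(k=3, r=840)
          loop(k=2, r=2520)
            loop(k=1, r=5040)
            -> return 5040
          -> return 5040
        -> return 5040
      -> return 5040
    -> return 5040
  -> return 5040
-> return 5040

Final answer: 5040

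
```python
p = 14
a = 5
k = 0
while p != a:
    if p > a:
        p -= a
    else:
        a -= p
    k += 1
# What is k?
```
Trace:
  p=14
  p=14, a=5
  p=14, a=5, k=0
  p=9, a=5, k=1
  p=4, a=5, k=2
  p=4, a=1, k=3
  p=3, a=1, k=4
  p=2, a=1, k=5
  p=1, a=1, k=6

Final answer: 6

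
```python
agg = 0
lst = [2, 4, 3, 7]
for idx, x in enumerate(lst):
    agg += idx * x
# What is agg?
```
Trace:
  agg=0
  agg=0, idx=0, x=2
  agg=4, idx=1, x=4
  agg=10, idx=2, x=3
  agg=31, idx=3, x=7

Final answer: 31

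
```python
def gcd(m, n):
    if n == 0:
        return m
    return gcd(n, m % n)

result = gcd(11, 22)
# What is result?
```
Call trace:
gcd(m=11, n=22)
  gcd(m=22, n=11)
    gcd(m=11, n=0)
    -> return 11
  -> return 11
-> return 11

Final answer: 11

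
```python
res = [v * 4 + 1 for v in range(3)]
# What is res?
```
Trace:
  v=0
  v=1
  v=2
  res=[1, 5, 9]

Final answer: [1, 5, 9]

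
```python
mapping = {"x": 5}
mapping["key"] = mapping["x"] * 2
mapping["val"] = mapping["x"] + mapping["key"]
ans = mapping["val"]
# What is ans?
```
Trace:
  mapping={'x': 5}
  mapping={'x': 5, 'key': 10}
  mapping={'x': 5, 'key': 10, 'val': 15}
  mapping={'x': 5, 'key': 10, 'val': 15}, ans=15

Final answer: 15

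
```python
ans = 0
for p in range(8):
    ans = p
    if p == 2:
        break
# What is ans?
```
Trace:
  ans=0
  ans=0, p=0
  ans=1, p=1
  ans=2, p=2

Final answer: 2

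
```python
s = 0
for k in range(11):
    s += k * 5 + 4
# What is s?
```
Trace:
  s=0
  s=4, k=0
  s=13, k=1
  s=27, k=2
  s=46, k=3
  s=70, k=4
  s=99, k=5
  s=133, k=6
  s=172, k=7
  s=216, k=8
  s=265, k=9
  s=319, k=10

Final answer: 319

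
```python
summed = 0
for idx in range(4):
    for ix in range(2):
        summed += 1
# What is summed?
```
Trace:
  summed=0
  summed=1, idx=0, ix=0
  summed=2, idx=0, ix=1
  summed=3, idx=1, ix=0
  summed=4, idx=1, ix=1
  summed=5, idx=2, ix=0
  summed=6, idx=2, ix=1
  summed=7, idx=3, ix=0
  summed=8, idx=3, ix=1

Final answer: 8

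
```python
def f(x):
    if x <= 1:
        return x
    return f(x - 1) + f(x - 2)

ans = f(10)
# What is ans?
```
Call trace (a repeated sub-call is expanded the first time; later identical calls just restate its return value):
f(x=10)
  f(x=9)
    f(x=8)
      f(x=7)
        f(x=6)
          f(x=5)
            f(x=4)
              f(x=3)
                f(x=2)
                  f(x=1)
                  -> return 1
                  f(x=0)
                  -> return 0
                -> return 1
                f(x=1)
                -> return 1
              -> return 2
              f(x=2) -> return 1  (same call as traced above)
            -> return 3
            f(x=3) -> return 2  (same call as traced above)
          -> return 5
          f(x=4) -> return 3  (same call as traced above)
        -> return 8
        f(x=5) -> return 5  (same call as traced above)
      -> return 13
      f(x=6) -> return 8  (same call as traced above)
    -> return 21
    f(x=7) -> return 13  (same call as traced above)
  -> return 34
  f(x=8) -> return 21  (same call as traced above)
-> return 55

Final answer: 55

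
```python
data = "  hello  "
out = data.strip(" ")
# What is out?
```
Trace:
  data='  hello  '
  data='  hello  ', out='hello'

Final answer: 'hello'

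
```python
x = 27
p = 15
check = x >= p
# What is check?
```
Trace:
  x=27
  x=27, p=15
  x=27, p=15, check=True

Final answer: True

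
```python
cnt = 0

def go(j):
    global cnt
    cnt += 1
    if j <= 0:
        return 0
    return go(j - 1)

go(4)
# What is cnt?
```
Call trace:
go(j=4)
  go(j=3)
    go(j=2)
      go(j=1)
        go(j=0)
        -> return 0
      -> return 0
    -> return 0
  -> return 0
-> return 0

cnt is incremented once per call. go is entered once for each j = 4, 3, 2, 1, 0 (the j <= 0 call returns without recursing), i.e. 4 + 1 calls.
cnt = 5

Final answer: 5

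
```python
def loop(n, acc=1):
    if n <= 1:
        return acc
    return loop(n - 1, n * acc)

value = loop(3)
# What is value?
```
Call trace:
loop(n=3, acc=1)
  loop(n=2, acc=3)
    loop(n=1, acc=6)
    -> return 6
  -> return 6
-> return 6

Final answer: 6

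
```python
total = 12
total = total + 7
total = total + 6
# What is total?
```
Trace:
  total=12
  total=19
  total=25

Final answer: 25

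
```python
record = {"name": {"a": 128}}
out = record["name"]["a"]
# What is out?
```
Trace:
  record={'name': {'a': 128}}
  record={'name': {'a': 128}}, out=128

Final answer: 128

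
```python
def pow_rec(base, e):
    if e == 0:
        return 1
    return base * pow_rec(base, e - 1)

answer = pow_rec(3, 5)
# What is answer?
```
Call trace:
pow_rec(base=3, e=5)
  pow_rec(base=3, e=4)
    pow_rec(base=3, e=3)
      pow_rec(base=3, e=2)
        pow_rec(base=3, e=1)
          pow_rec(base=3, e=0)
          -> return 1
        -> return 3
      -> return 9
    -> return 27
  -> return 81
-> return 243

Final answer: 243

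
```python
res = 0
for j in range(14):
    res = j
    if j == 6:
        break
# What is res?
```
Trace:
  res=0
  res=0, j=0
  res=1, j=1
  res=2, j=2
  res=3, j=3
  res=4, j=4
  res=5, j=5
  res=6, j=6

Final answer: 6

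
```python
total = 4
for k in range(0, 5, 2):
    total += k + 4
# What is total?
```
Trace:
  total=4
  total=8, k=0
  total=14, k=2
  total=22, k=4

Final answer: 22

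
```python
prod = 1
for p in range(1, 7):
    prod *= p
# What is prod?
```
Trace:
  prod=1
  prod=1, p=1
  prod=2, p=2
  prod=6, p=3
  prod=24, p=4
  prod=120, p=5
  prod=720, p=6

Final answer: 720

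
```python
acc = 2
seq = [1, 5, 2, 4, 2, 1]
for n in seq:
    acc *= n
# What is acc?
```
Trace:
  acc=2
  acc=2, n=1
  acc=10, n=5
  acc=20, n=2
  acc=80, n=4
  acc=160, n=2
  acc=160, n=1

Final answer: 160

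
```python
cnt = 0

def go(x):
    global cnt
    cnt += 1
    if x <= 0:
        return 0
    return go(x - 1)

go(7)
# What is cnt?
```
Call trace:
go(x=7)
  go(x=6)
    go(x=5)
      go(x=4)
        go(x=3)
          go(x=2)
            go(x=1)
              go(x=0)
              -> return 0
            -> return 0
          -> return 0
        -> return 0
      -> return 0
    -> return 0
  -> return 0
-> return 0

cnt is incremented once per call. go is entered once for each x = 7, 6, 5, 4, 3, 2, 1, 0 (the x <= 0 call returns without recursing), i.e. 7 + 1 calls.
cnt = 8

Final answer: 8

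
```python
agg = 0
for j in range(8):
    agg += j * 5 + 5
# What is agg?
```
Trace:
  agg=0
  agg=5, j=0
  agg=15, j=1
  agg=30, j=2
  agg=50, j=3
  agg=75, j=4
  agg=105, j=5
  agg=140, j=6
  agg=180, j=7

Final answer: 180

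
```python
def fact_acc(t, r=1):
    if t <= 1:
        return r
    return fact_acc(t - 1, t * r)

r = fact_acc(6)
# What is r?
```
Call trace:
fact_acc(t=6, r=1)
  fact_acc(t=5, r=6)
    fact_acc(t=4, r=30)
      fact_acc(t=3, r=120)
        fact_acc(t=2, r=360)
          fact_acc(t=1, r=720)
          -> return 720
        -> return 720
      -> return 720
    -> return 720
  -> return 720
-> return 720

Final answer: 720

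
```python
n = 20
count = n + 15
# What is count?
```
Trace:
  n=20
  n=20, count=35

Final answer: 35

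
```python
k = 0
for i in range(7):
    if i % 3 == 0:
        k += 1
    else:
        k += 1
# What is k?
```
Trace:
  k=0
  k=1, i=0
  k=2, i=1
  k=3, i=2
  k=4, i=3
  k=5, i=4
  k=6, i=5
  k=7, i=6

Final answer: 7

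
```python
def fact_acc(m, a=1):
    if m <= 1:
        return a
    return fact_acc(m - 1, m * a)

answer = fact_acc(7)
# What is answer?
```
Call trace:
fact_acc(m=7, a=1)
  fact_acc(m=6, a=7)
    fact_acc(m=5, a=42)
      fact_acc(m=4, a=210)
        fact_acc(m=3, a=840)
          fact_acc(m=2, a=2520)
            fact_acc(m=1, a=5040)
            -> return 5040
          -> return 5040
        -> return 5040
      -> return 5040
    -> return 5040
  -> return 5040
-> return 5040

Final answer: 5040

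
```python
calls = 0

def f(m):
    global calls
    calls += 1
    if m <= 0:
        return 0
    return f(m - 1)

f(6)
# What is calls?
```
Call trace:
f(m=6)
  f(m=5)
    f(m=4)
      f(m=3)
        f(m=2)
          f(m=1)
            f(m=0)
            -> return 0
          -> return 0
        -> return 0
      -> return 0
    -> return 0
  -> return 0
-> return 0

calls is incremented once per call. f is entered once for each m = 6, 5, 4, 3, 2, 1, 0 (the m <= 0 call returns without recursing), i.e. 6 + 1 calls.
calls = 7

Final answer: 7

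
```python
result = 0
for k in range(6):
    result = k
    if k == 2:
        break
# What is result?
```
Trace:
  result=0
  result=0, k=0
  result=1, k=1
  result=2, k=2

Final answer: 2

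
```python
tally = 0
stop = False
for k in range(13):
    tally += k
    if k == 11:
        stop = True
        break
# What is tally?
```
Trace:
  tally=0
  tally=0, stop=False
  tally=0, stop=False, k=0
  tally=1, stop=False, k=1
  tally=3, stop=False, k=2
  tally=6, stop=False, k=3
  tally=10, stop=False, k=4
  tally=15, stop=False, k=5
  tally=21, stop=False, k=6
  tally=28, stop=False, k=7
  tally=36, stop=False, k=8
  tally=45, stop=False, k=9
  tally=55, stop=False, k=10
  tally=66, stop=True, k=11

Final answer: 66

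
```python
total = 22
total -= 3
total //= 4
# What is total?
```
Trace:
  total=22
  total=19
  total=4

Final answer: 4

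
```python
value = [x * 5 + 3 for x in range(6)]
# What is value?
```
Trace:
  x=0
  x=1
  x=2
  x=3
  x=4
  x=5
  value=[3, 8, 13, 18, 23, 28]

Final answer: [3, 8, 13, 18, 23, 28]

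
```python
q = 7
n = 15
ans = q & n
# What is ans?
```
Trace:
  q=7
  q=7, n=15
  q=7, n=15, ans=7

Final answer: 7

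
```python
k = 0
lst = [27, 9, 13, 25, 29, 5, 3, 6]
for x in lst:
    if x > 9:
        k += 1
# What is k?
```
Trace:
  k=0
  k=1, x=27
  k=1, x=9
  k=2, x=13
  k=3, x=25
  k=4, x=29
  k=4, x=5
  k=4, x=3
  k=4, x=6

Final answer: 4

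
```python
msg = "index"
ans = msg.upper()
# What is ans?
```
Trace:
  msg='index'
  msg='index', ans='INDEX'

Final answer: 'INDEX'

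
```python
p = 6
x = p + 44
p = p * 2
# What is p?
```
Trace:
  p=6
  p=6, x=50
  p=12, x=50

Final answer: 12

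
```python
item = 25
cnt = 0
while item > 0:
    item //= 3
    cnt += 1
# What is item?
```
Trace:
  item=25
  item=25, cnt=0
  item=8, cnt=1
  item=2, cnt=2
  item=0, cnt=3

Final answer: 0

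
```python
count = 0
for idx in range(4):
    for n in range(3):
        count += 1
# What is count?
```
Trace:
  count=0
  count=1, idx=0, n=0
  count=2, idx=0, n=1
  count=3, idx=0, n=2
  count=4, idx=1, n=0
  count=5, idx=1, n=1
  count=6, idx=1, n=2
  count=7, idx=2, n=0
  count=8, idx=2, n=1
  count=9, idx=2, n=2
  count=10, idx=3, n=0
  count=11, idx=3, n=1
  count=12, idx=3, n=2

Final answer: 12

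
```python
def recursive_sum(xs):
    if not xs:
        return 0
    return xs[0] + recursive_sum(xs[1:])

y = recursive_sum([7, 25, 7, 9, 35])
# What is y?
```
Call trace:
recursive_sum(xs=[7, 25, 7, 9, 35])
  recursive_sum(xs=[25, 7, 9, 35])
    recursive_sum(xs=[7, 9, 35])
      recursive_sum(xs=[9, 35])
        recursive_sum(xs=[35])
          recursive_sum(xs=[])
          -> return 0
        -> return 35
      -> return 44
    -> return 51
  -> return 76
-> return 83

Final answer: 83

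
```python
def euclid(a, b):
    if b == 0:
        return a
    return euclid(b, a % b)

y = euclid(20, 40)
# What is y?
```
Call trace:
euclid(a=20, b=40)
  euclid(a=40, b=20)
    euclid(a=20, b=0)
    -> return 20
  -> return 20
-> return 20

Final answer: 20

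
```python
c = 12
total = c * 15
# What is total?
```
Trace:
  c=12
  c=12, total=180

Final answer: 180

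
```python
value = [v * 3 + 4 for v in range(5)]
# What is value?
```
Trace:
  v=0
  v=1
  v=2
  v=3
  v=4
  value=[4, 7, 10, 13, 16]

Final answer: [4, 7, 10, 13, 16]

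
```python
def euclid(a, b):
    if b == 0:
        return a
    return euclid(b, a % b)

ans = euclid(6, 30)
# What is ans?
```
Call trace:
euclid(a=6, b=30)
  euclid(a=30, b=6)
    euclid(a=6, b=0)
    -> return 6
  -> return 6
-> return 6

Final answer: 6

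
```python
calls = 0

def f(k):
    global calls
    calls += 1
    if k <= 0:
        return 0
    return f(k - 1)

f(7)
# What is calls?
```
Call trace:
f(k=7)
  f(k=6)
    f(k=5)
      f(k=4)
        f(k=3)
          f(k=2)
            f(k=1)
              f(k=0)
              -> return 0
            -> return 0
          -> return 0
        -> return 0
      -> return 0
    -> return 0
  -> return 0
-> return 0

calls is incremented once per call. f is entered once for each k = 7, 6, 5, 4, 3, 2, 1, 0 (the k <= 0 call returns without recursing), i.e. 7 + 1 calls.
calls = 8

Final answer: 8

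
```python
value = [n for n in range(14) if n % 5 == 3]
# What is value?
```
Trace:
  n=0
  n=1
  n=2
  n=3
  n=4
  n=5
  n=6
  n=7
  n=8
  n=9
  n=10
  n=11
  n=12
  n=13
  value=[3, 8, 13]

Final answer: [3, 8, 13]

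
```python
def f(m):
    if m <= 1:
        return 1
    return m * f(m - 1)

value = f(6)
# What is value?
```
Call trace:
f(m=6)
  f(m=5)
    f(m=4)
      f(m=3)
        f(m=2)
          f(m=1)
          -> return 1
        -> return 2
      -> return 6
    -> return 24
  -> return 120
-> return 720

Final answer: 720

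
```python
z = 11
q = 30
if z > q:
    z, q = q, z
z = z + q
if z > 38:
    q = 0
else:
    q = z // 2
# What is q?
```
Trace:
  z=11
  z=11, q=30
  z=11, q=30
  z=41, q=30
  z=41, q=0

Final answer: 0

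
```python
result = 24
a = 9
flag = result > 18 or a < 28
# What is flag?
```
Trace:
  result=24
  result=24, a=9
  result=24, a=9, flag=True

Final answer: True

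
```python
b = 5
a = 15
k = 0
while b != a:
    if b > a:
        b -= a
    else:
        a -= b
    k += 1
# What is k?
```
Trace:
  b=5
  b=5, a=15
  b=5, a=15, k=0
  b=5, a=10, k=1
  b=5, a=5, k=2

Final answer: 2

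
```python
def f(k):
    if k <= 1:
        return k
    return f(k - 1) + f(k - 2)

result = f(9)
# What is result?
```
Call trace (a repeated sub-call is expanded the first time; later identical calls just restate its return value):
f(k=9)
  f(k=8)
    f(k=7)
      f(k=6)
        f(k=5)
          f(k=4)
            f(k=3)
              f(k=2)
                f(k=1)
                -> return 1
                f(k=0)
                -> return 0
              -> return 1
              f(k=1)
              -> return 1
            -> return 2
            f(k=2) -> return 1  (same call as traced above)
          -> return 3
          f(k=3) -> return 2  (same call as traced above)
        -> return 5
        f(k=4) -> return 3  (same call as traced above)
      -> return 8
      f(k=5) -> return 5  (same call as traced above)
    -> return 13
    f(k=6) -> return 8  (same call as traced above)
  -> return 21
  f(k=7) -> return 13  (same call as traced above)
-> return 34

Final answer: 34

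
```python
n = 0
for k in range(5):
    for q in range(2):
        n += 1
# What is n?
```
Trace:
  n=0
  n=1, k=0, q=0
  n=2, k=0, q=1
  n=3, k=1, q=0
  n=4, k=1, q=1
  n=5, k=2, q=0
  n=6, k=2, q=1
  n=7, k=3, q=0
  n=8, k=3, q=1
  n=9, k=4, q=0
  n=10, k=4, q=1

Final answer: 10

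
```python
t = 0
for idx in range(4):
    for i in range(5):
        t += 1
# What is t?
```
Trace:
  t=0
  t=1, idx=0, i=0
  t=2, idx=0, i=1
  t=3, idx=0, i=2
  t=4, idx=0, i=3
  t=5, idx=0, i=4
  t=6, idx=1, i=0
  t=7, idx=1, i=1
  t=8, idx=1, i=2
  t=9, idx=1, i=3
  t=10, idx=1, i=4
  t=11, idx=2, i=0
  t=12, idx=2, i=1
  t=13, idx=2, i=2
  t=14, idx=2, i=3
  t=15, idx=2, i=4
  t=16, idx=3, i=0
  t=17, idx=3, i=1
  t=18, idx=3, i=2
  t=19, idx=3, i=3
  t=20, idx=3, i=4

Final answer: 20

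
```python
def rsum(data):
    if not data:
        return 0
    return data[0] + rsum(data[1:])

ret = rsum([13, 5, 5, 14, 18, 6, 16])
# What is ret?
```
Call trace:
rsum(data=[13, 5, 5, 14, 18, 6, 16])
  rsum(data=[5, 5, 14, 18, 6, 16])
    rsum(data=[5, 14, 18, 6, 16])
      rsum(data=[14, 18, 6, 16])
        rsum(data=[18, 6, 16])
          rsum(data=[6, 16])
            rsum(data=[16])
              rsum(data=[])
              -> return 0
            -> return 16
          -> return 22
        -> return 40
      -> return 54
    -> return 59
  -> return 64
-> return 77

Final answer: 77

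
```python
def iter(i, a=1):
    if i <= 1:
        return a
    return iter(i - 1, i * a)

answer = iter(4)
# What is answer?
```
Call trace:
iter(i=4, a=1)
  iter(i=3, a=4)
    iter(i=2, a=12)
      iter(i=1, a=24)
      -> return 24
    -> return 24
  -> return 24
-> return 24

Final answer: 24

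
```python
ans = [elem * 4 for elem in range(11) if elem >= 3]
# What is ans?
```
Trace:
  elem=0
  elem=1
  elem=2
  elem=3
  elem=4
  elem=5
  elem=6
  elem=7
  elem=8
  elem=9
  elem=10
  ans=[12, 16, 20, 24, 28, 32, 36, 40]

Final answer: [12, 16, 20, 24, 28, 32, 36, 40]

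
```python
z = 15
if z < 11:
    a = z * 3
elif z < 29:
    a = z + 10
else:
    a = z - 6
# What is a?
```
Trace:
  z=15
  z=15, a=25

Final answer: 25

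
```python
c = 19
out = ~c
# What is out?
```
Trace:
  c=19
  c=19, out=-20

Final answer: -20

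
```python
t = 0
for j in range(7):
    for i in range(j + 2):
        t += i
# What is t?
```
Trace:
  t=0
  t=0, j=0, i=0
  t=1, j=0, i=1
  t=1, j=1, i=0
  t=2, j=1, i=1
  t=4, j=1, i=2
  t=4, j=2, i=0
  t=5, j=2, i=1
  t=7, j=2, i=2
  t=10, j=2, i=3
  t=10, j=3, i=0
  t=11, j=3, i=1
  t=13, j=3, i=2
  t=16, j=3, i=3
  t=20, j=3, i=4
  t=20, j=4, i=0
  t=21, j=4, i=1
  t=23, j=4, i=2
  t=26, j=4, i=3
  t=30, j=4, i=4
  t=35, j=4, i=5
  t=35, j=5, i=0
  t=36, j=5, i=1
  t=38, j=5, i=2
  t=41, j=5, i=3
  t=45, j=5, i=4
  t=50, j=5, i=5
  t=56, j=5, i=6
  t=56, j=6, i=0
  t=57, j=6, i=1
  t=59, j=6, i=2
  t=62, j=6, i=3
  t=66, j=6, i=4
  t=71, j=6, i=5
  t=77, j=6, i=6
  t=84, j=6, i=7

Final answer: 84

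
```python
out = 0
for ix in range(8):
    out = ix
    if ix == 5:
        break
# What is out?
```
Trace:
  out=0
  out=0, ix=0
  out=1, ix=1
  out=2, ix=2
  out=3, ix=3
  out=4, ix=4
  out=5, ix=5

Final answer: 5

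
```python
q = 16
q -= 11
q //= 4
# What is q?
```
Trace:
  q=16
  q=5
  q=1

Final answer: 1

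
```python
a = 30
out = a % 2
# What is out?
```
Trace:
  a=30
  a=30, out=0

Final answer: 0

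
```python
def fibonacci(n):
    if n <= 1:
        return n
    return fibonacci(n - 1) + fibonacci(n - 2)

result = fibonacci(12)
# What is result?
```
Call trace (a repeated sub-call is expanded the first time; later identical calls just restate its return value):
fibonacci(n=12)
  fibonacci(n=11)
    fibonacci(n=10)
      fibonacci(n=9)
        fibonacci(n=8)
          fibonacci(n=7)
            fibonacci(n=6)
              fibonacci(n=5)
                fibonacci(n=4)
                  fibonacci(n=3)
                    fibonacci(n=2)
                      fibonacci(n=1)
                      -> return 1
                      fibonacci(n=0)
                      -> return 0
                    -> return 1
                    fibonacci(n=1)
                    -> return 1
                  -> return 2
                  fibonacci(n=2) -> return 1  (same call as traced above)
                -> return 3
                fibonacci(n=3) -> return 2  (same call as traced above)
              -> return 5
              fibonacci(n=4) -> return 3  (same call as traced above)
            -> return 8
            fibonacci(n=5) -> return 5  (same call as traced above)
          -> return 13
          fibonacci(n=6) -> return 8  (same call as traced above)
        -> return 21
        fibonacci(n=7) -> return 13  (same call as traced above)
      -> return 34
      fibonacci(n=8) -> return 21  (same call as traced above)
    -> return 55
    fibonacci(n=9) -> return 34  (same call as traced above)
  -> return 89
  fibonacci(n=10) -> return 55  (same call as traced above)
-> return 144

Final answer: 144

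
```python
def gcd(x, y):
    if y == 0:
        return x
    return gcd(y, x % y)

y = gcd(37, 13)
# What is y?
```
Call trace:
gcd(x=37, y=13)
  gcd(x=13, y=11)
    gcd(x=11, y=2)
      gcd(x=2, y=1)
        gcd(x=1, y=0)
        -> return 1
      -> return 1
    -> return 1
  -> return 1
-> return 1

Final answer: 1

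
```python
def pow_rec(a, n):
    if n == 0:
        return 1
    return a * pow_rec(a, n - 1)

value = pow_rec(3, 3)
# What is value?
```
Call trace:
pow_rec(a=3, n=3)
  pow_rec(a=3, n=2)
    pow_rec(a=3, n=1)
      pow_rec(a=3, n=0)
      -> return 1
    -> return 3
  -> return 9
-> return 27

Final answer: 27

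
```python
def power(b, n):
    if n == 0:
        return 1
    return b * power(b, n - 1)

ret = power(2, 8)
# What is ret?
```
Call trace:
power(b=2, n=8)
  power(b=2, n=7)
    power(b=2, n=6)
      power(b=2, n=5)
        power(b=2, n=4)
          power(b=2, n=3)
            power(b=2, n=2)
              power(b=2, n=1)
                power(b=2, n=0)
                -> return 1
              -> return 2
            -> return 4
          -> return 8
        -> return 16
      -> return 32
    -> return 64
  -> return 128
-> return 256

Final answer: 256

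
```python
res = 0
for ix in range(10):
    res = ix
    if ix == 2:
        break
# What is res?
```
Trace:
  res=0
  res=0, ix=0
  res=1, ix=1
  res=2, ix=2

Final answer: 2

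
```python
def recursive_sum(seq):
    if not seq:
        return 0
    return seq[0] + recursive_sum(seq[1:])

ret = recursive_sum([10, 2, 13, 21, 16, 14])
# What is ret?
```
Call trace:
recursive_sum(seq=[10, 2, 13, 21, 16, 14])
  recursive_sum(seq=[2, 13, 21, 16, 14])
    recursive_sum(seq=[13, 21, 16, 14])
      recursive_sum(seq=[21, 16, 14])
        recursive_sum(seq=[16, 14])
          recursive_sum(seq=[14])
            recursive_sum(seq=[])
            -> return 0
          -> return 14
        -> return 30
      -> return 51
    -> return 64
  -> return 66
-> return 76

Final answer: 76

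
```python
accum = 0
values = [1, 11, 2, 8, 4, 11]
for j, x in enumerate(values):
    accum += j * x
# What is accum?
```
Trace:
  accum=0
  accum=0, j=0, x=1
  accum=11, j=1, x=11
  accum=15, j=2, x=2
  accum=39, j=3, x=8
  accum=55, j=4, x=4
  accum=110, j=5, x=11

Final answer: 110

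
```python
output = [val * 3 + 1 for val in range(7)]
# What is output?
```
Trace:
  val=0
  val=1
  val=2
  val=3
  val=4
  val=5
  val=6
  output=[1, 4, 7, 10, 13, 16, 19]

Final answer: [1, 4, 7, 10, 13, 16, 19]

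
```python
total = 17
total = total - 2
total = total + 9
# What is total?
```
Trace:
  total=17
  total=15
  total=24

Final answer: 24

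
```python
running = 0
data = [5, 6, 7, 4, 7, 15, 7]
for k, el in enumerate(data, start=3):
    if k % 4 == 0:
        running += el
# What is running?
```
Trace:
  running=0
  running=0, k=3, el=5
  running=6, k=4, el=6
  running=6, k=5, el=7
  running=6, k=6, el=4
  running=6, k=7, el=7
  running=21, k=8, el=15
  running=21, k=9, el=7

Final answer: 21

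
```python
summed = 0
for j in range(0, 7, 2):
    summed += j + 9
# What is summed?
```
Trace:
  summed=0
  summed=9, j=0
  summed=20, j=2
  summed=33, j=4
  summed=48, j=6

Final answer: 48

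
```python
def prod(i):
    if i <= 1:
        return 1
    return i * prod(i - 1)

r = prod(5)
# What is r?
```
Call trace:
prod(i=5)
  prod(i=4)
    prod(i=3)
      prod(i=2)
        prod(i=1)
        -> return 1
      -> return 2
    -> return 6
  -> return 24
-> return 120

Final answer: 120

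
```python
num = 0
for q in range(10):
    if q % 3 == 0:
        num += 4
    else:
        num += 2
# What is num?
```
Trace:
  num=0
  num=4, q=0
  num=6, q=1
  num=8, q=2
  num=12, q=3
  num=14, q=4
  num=16, q=5
  num=20, q=6
  num=22, q=7
  num=24, q=8
  num=28, q=9

Final answer: 28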